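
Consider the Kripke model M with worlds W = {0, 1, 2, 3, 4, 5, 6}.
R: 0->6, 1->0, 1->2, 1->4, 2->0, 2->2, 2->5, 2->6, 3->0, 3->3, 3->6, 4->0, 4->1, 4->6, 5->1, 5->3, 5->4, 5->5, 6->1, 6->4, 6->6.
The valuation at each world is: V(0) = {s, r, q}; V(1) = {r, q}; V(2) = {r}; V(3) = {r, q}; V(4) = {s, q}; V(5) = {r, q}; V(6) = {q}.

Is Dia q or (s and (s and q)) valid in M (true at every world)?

Let φ = Dia q or (s and (s and q)). Evaluate φ at each world:
  0 (successors {6}): φ is true.
  1 (successors {0, 2, 4}): φ is true.
  2 (successors {0, 2, 5, 6}): φ is true.
  3 (successors {0, 3, 6}): φ is true.
  4 (successors {0, 1, 6}): φ is true.
  5 (successors {1, 3, 4, 5}): φ is true.
  6 (successors {1, 4, 6}): φ is true.
For instance, at 6:
  At 6: Dia q is true, s and (s and q) is false, so Dia q or (s and (s and q)) is true.
    At 6: Dia q requires q at some successor in {1, 4, 6}.
      q holds at 1, so Dia q is true at 6.

Yes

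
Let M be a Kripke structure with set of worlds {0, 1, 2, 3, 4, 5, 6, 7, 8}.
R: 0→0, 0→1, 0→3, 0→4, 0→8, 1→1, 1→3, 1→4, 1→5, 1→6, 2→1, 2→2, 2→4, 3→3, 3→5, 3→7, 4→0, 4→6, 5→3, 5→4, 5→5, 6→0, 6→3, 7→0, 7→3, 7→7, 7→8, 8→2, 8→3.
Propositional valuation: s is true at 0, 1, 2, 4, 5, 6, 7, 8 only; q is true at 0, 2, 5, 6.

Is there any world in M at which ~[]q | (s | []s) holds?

Let φ = ~[]q | (s | []s). Evaluate φ at each world:
  0 (successors {0, 1, 3, 4, 8}): φ is true.
  1 (successors {1, 3, 4, 5, 6}): φ is true.
  2 (successors {1, 2, 4}): φ is true.
  3 (successors {3, 5, 7}): φ is true.
  4 (successors {0, 6}): φ is true.
  5 (successors {3, 4, 5}): φ is true.
  6 (successors {0, 3}): φ is true.
  7 (successors {0, 3, 7, 8}): φ is true.
  8 (successors {2, 3}): φ is true.
Detail at 0 (witness):
  At 0: ~[]q is true, s | []s is true, so ~[]q | (s | []s) is true.
    At 0: []q is false, so ~[]q is true.
      At 0: []q requires q at every successor {0, 1, 3, 4, 8}.
        q fails at 1, so []q is false at 0.
    At 0: s is true, []s is false, so s | []s is true.
      At 0: []s requires s at every successor {0, 1, 3, 4, 8}.
        s fails at 3, so []s is false at 0.

Yes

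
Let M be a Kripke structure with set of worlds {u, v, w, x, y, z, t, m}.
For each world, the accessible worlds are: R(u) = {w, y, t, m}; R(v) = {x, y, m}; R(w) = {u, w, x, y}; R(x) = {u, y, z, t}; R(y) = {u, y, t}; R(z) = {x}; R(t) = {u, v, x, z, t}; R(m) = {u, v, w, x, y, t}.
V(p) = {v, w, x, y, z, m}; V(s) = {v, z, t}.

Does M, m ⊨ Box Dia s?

No

At m: Box Dia s requires Dia s at every successor {u, v, w, x, y, t}.
  Dia s fails at v, so Box Dia s is false at m.
    At v: Dia s requires s at some successor in {x, y, m}.
      At x: s is false.
      At y: s is false.
      At m: s is false.
    So Dia s is false at v.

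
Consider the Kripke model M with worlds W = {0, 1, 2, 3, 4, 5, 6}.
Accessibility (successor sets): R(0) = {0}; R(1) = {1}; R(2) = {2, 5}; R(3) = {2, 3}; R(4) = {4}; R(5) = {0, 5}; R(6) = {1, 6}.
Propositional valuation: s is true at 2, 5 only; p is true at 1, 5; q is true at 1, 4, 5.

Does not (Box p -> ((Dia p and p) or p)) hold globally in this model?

Let φ = not (Box p -> ((Dia p and p) or p)). Evaluate φ at each world:
  0 (successors {0}): φ is false.
  1 (successors {1}): φ is false.
  2 (successors {2, 5}): φ is false.
  3 (successors {2, 3}): φ is false.
  4 (successors {4}): φ is false.
  5 (successors {0, 5}): φ is false.
  6 (successors {1, 6}): φ is false.
Detail at 0 (counterexample):
  At 0: Box p -> ((Dia p and p) or p) is true, so not (Box p -> ((Dia p and p) or p)) is false.
    At 0: Box p is false, (Dia p and p) or p is false, so Box p -> ((Dia p and p) or p) is true.
      At 0: Box p requires p at every successor {0}.
        p fails at 0, so Box p is false at 0.
      At 0: Dia p and p is false, p is false, so (Dia p and p) or p is false.

No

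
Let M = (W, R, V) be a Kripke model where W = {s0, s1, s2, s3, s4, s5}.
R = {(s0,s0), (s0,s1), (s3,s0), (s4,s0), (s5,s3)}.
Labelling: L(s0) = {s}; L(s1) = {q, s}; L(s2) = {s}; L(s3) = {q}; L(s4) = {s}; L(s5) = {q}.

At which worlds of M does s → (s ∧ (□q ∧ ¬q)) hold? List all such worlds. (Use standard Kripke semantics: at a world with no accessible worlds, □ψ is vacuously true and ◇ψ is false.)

s2, s3, s5

Let φ = s → (s ∧ (□q ∧ ¬q)). Evaluate φ at each world:
  s0 (successors {s0, s1}): φ is false.
  s1 (successors ∅): φ is false.
  s2 (successors ∅): φ is true.
  s3 (successors {s0}): φ is true.
  s4 (successors {s0}): φ is false.
  s5 (successors {s3}): φ is true.
For instance, at s0:
  At s0: s is true, s ∧ (□q ∧ ¬q) is false, so s → (s ∧ (□q ∧ ¬q)) is false.
    At s0: s is true, □q ∧ ¬q is false, so s ∧ (□q ∧ ¬q) is false.
      At s0: □q is false, ¬q is true, so □q ∧ ¬q is false.
Satisfying worlds: {s2, s3, s5}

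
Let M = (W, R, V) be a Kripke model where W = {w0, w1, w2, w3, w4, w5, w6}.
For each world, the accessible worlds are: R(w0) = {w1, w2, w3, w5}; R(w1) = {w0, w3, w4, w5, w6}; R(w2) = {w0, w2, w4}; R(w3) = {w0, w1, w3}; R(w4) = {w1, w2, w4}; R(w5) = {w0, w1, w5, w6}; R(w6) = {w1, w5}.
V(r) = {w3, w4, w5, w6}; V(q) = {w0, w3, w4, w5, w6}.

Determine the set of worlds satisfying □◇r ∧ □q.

w1

Recall that □ψ holds at a world iff ψ holds at every accessible world, and ◇ψ holds iff ψ holds at some accessible world.
Let φ = □◇r ∧ □q. Evaluate φ at each world:
  w0 (successors {w1, w2, w3, w5}): φ is false.
  w1 (successors {w0, w3, w4, w5, w6}): φ is true.
  w2 (successors {w0, w2, w4}): φ is false.
  w3 (successors {w0, w1, w3}): φ is false.
  w4 (successors {w1, w2, w4}): φ is false.
  w5 (successors {w0, w1, w5, w6}): φ is false.
  w6 (successors {w1, w5}): φ is false.
For instance, at w1:
  At w1: □◇r is true, □q is true, so □◇r ∧ □q is true.
    At w1: □◇r requires ◇r at every successor {w0, w3, w4, w5, w6}.
      At w0: ◇r is true.
      At w3: ◇r is true.
      At w4: ◇r is true.
      At w5: ◇r is true.
      At w6: ◇r is true.
    So □◇r is true at w1.
    At w1: □q requires q at every successor {w0, w3, w4, w5, w6}.
      At w0: q is true.
      At w3: q is true.
      At w4: q is true.
      At w5: q is true.
      At w6: q is true.
    So □q is true at w1.
Satisfying worlds: {w1}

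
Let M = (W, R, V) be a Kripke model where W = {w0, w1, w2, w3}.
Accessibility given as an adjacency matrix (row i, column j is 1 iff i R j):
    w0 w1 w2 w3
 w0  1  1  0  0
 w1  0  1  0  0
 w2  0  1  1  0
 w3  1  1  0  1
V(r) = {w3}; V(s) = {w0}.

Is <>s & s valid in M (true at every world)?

No

Recall that <>ψ holds at a world iff ψ holds at some accessible world.
Let φ = <>s & s. Evaluate φ at each world:
  w0 (successors {w0, w1}): φ is true.
  w1 (successors {w1}): φ is false.
  w2 (successors {w1, w2}): φ is false.
  w3 (successors {w0, w1, w3}): φ is false.
Detail at w1 (counterexample):
  At w1: <>s is false, s is false, so <>s & s is false.
    At w1: <>s requires s at some successor in {w1}.
      At w1: s is false.
    So <>s is false at w1.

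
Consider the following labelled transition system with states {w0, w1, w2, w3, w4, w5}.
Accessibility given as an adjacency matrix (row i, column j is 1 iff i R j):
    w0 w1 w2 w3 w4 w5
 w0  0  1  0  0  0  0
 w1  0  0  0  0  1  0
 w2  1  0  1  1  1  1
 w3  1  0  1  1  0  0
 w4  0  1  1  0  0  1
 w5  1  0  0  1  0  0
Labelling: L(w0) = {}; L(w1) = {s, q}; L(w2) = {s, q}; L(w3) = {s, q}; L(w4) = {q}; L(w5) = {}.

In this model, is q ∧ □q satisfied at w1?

At w1: q is true, □q is true, so q ∧ □q is true.
  At w1: □q requires q at every successor {w4}.
    At w4: q is true.
  So □q is true at w1.

Yes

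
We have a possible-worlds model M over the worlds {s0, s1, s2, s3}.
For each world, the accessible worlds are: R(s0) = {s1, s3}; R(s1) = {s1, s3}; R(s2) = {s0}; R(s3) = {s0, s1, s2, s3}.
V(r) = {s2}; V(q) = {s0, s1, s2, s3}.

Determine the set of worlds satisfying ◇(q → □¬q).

none

Let φ = ◇(q → □¬q). Evaluate φ at each world:
  s0 (successors {s1, s3}): φ is false.
  s1 (successors {s1, s3}): φ is false.
  s2 (successors {s0}): φ is false.
  s3 (successors {s0, s1, s2, s3}): φ is false.
For instance, at s2:
  At s2: ◇(q → □¬q) requires q → □¬q at some successor in {s0}.
    At s0: q → □¬q is false.
  So ◇(q → □¬q) is false at s2.
Satisfying worlds: none.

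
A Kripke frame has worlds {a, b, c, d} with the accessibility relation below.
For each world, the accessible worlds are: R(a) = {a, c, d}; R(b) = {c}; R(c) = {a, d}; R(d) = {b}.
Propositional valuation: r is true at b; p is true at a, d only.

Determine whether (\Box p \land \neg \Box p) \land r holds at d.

No

At d: \Box p \land \neg \Box p is false, r is false, so (\Box p \land \neg \Box p) \land r is false.
  At d: \Box p is false, \neg \Box p is true, so \Box p \land \neg \Box p is false.
    At d: \Box p requires p at every successor {b}.
      p fails at b, so \Box p is false at d.
    At d: \Box p is false, so \neg \Box p is true.
      At d: \Box p requires p at every successor {b}.
        p fails at b, so \Box p is false at d.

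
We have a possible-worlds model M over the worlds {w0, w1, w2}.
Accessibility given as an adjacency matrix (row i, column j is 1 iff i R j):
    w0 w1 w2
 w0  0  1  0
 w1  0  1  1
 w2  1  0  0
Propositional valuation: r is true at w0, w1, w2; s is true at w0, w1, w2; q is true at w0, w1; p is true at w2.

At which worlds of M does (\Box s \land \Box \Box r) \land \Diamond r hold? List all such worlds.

Let φ = (\Box s \land \Box \Box r) \land \Diamond r. Evaluate φ at each world:
  w0 (successors {w1}): φ is true.
  w1 (successors {w1, w2}): φ is true.
  w2 (successors {w0}): φ is true.
For instance, at w0:
  At w0: \Box s \land \Box \Box r is true, \Diamond r is true, so (\Box s \land \Box \Box r) \land \Diamond r is true.
    At w0: \Box s is true, \Box \Box r is true, so \Box s \land \Box \Box r is true.
      At w0: \Box s requires s at every successor {w1}.
        At w1: s is true.
      So \Box s is true at w0.
      At w0: \Box \Box r requires \Box r at every successor {w1}.
        At w1: \Box r is true.
      So \Box \Box r is true at w0.
    At w0: \Diamond r requires r at some successor in {w1}.
      r holds at w1, so \Diamond r is true at w0.
Satisfying worlds: {w0, w1, w2}

w0, w1, w2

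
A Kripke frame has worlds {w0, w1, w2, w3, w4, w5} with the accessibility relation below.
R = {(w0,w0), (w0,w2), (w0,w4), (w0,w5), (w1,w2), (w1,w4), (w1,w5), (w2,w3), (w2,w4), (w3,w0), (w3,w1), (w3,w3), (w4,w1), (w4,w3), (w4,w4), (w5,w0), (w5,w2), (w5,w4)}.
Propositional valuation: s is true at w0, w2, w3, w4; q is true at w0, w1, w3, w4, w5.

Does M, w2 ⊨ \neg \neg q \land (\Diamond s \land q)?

At w2: \neg \neg q is false, \Diamond s \land q is false, so \neg \neg q \land (\Diamond s \land q) is false.
  At w2: \Diamond s is true, q is false, so \Diamond s \land q is false.
    At w2: \Diamond s requires s at some successor in {w3, w4}.
      s holds at w3, so \Diamond s is true at w2.

No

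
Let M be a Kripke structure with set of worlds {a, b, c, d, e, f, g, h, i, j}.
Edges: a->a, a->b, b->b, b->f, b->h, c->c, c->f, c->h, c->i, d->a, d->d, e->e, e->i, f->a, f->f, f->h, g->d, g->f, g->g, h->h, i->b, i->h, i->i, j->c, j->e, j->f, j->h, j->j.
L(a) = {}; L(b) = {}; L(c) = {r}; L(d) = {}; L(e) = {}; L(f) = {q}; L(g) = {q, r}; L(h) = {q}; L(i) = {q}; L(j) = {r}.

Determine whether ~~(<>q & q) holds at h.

At h: ~(<>q & q) is false, so ~~(<>q & q) is true.
  At h: <>q & q is true, so ~(<>q & q) is false.
    At h: <>q is true, q is true, so <>q & q is true.
      At h: <>q requires q at some successor in {h}.
        q holds at h, so <>q is true at h.

Yes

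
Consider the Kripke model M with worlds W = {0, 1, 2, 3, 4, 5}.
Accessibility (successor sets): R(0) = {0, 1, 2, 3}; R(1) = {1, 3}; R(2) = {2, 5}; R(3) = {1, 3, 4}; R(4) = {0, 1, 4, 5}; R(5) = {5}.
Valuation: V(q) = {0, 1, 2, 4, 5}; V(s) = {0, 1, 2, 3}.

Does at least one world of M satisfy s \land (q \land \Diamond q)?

Yes

Let φ = s \land (q \land \Diamond q). Evaluate φ at each world:
  0 (successors {0, 1, 2, 3}): φ is true.
  1 (successors {1, 3}): φ is true.
  2 (successors {2, 5}): φ is true.
  3 (successors {1, 3, 4}): φ is false.
  4 (successors {0, 1, 4, 5}): φ is false.
  5 (successors {5}): φ is false.
Detail at 0 (witness):
  At 0: s is true, q \land \Diamond q is true, so s \land (q \land \Diamond q) is true.
    At 0: q is true, \Diamond q is true, so q \land \Diamond q is true.
      At 0: \Diamond q requires q at some successor in {0, 1, 2, 3}.
        q holds at 0, so \Diamond q is true at 0.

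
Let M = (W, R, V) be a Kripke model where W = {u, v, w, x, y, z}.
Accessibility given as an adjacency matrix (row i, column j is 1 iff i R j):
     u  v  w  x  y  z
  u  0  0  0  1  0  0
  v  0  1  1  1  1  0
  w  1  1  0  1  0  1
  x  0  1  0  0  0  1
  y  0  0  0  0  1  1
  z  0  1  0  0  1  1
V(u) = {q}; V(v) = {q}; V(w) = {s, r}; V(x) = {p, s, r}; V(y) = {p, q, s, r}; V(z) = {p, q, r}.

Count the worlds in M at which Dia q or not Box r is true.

Recall that Box ψ holds at a world iff ψ holds at every accessible world, and Dia ψ holds iff ψ holds at some accessible world.
Let φ = Dia q or not Box r. Evaluate φ at each world:
  u (successors {x}): φ is false.
  v (successors {v, w, x, y}): φ is true.
  w (successors {u, v, x, z}): φ is true.
  x (successors {v, z}): φ is true.
  y (successors {y, z}): φ is true.
  z (successors {v, y, z}): φ is true.
For instance, at w:
  At w: Dia q is true, not Box r is true, so Dia q or not Box r is true.
    At w: Dia q requires q at some successor in {u, v, x, z}.
      q holds at u, so Dia q is true at w.
    At w: Box r is false, so not Box r is true.
      At w: Box r requires r at every successor {u, v, x, z}.
        r fails at u, so Box r is false at w.
Satisfying worlds: {v, w, x, y, z}

5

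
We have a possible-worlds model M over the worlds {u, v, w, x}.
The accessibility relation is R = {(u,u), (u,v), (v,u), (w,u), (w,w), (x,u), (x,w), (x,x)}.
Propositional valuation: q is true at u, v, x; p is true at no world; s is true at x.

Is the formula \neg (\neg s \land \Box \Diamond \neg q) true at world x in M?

Recall that \Box ψ holds at a world iff ψ holds at every accessible world, and \Diamond ψ holds iff ψ holds at some accessible world.
At x: \neg s \land \Box \Diamond \neg q is false, so \neg (\neg s \land \Box \Diamond \neg q) is true.
  At x: \neg s is false, \Box \Diamond \neg q is false, so \neg s \land \Box \Diamond \neg q is false.
    At x: \Box \Diamond \neg q requires \Diamond \neg q at every successor {u, w, x}.
      \Diamond \neg q fails at u, so \Box \Diamond \neg q is false at x.

Yes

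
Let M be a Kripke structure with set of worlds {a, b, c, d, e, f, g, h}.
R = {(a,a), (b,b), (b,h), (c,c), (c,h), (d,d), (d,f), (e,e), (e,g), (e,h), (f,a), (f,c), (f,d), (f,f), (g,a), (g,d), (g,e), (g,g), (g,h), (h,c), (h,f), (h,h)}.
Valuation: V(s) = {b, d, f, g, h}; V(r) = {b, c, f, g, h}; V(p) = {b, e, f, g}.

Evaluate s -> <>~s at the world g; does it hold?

Recall that <>ψ holds at a world iff ψ holds at some accessible world.
At g: s is true, <>~s is true, so s -> <>~s is true.
  At g: <>~s requires ~s at some successor in {a, d, e, g, h}.
    ~s holds at a, so <>~s is true at g.

Yes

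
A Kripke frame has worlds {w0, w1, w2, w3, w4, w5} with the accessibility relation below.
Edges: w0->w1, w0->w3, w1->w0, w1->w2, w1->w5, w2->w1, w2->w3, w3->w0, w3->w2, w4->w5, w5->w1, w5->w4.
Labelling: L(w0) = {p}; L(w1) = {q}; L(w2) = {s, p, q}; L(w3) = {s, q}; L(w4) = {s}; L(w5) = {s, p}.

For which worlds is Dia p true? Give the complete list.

w1, w3, w4

Let φ = Dia p. Evaluate φ at each world:
  w0 (successors {w1, w3}): φ is false.
  w1 (successors {w0, w2, w5}): φ is true.
  w2 (successors {w1, w3}): φ is false.
  w3 (successors {w0, w2}): φ is true.
  w4 (successors {w5}): φ is true.
  w5 (successors {w1, w4}): φ is false.
For instance, at w3:
  At w3: Dia p requires p at some successor in {w0, w2}.
    p holds at w0, so Dia p is true at w3.
Satisfying worlds: {w1, w3, w4}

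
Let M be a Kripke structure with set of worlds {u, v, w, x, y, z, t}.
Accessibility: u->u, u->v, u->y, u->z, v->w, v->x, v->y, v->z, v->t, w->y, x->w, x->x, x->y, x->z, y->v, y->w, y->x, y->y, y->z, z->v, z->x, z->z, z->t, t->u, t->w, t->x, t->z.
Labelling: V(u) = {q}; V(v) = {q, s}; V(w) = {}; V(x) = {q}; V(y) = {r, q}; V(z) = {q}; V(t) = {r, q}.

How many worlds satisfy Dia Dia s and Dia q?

Let φ = Dia Dia s and Dia q. Evaluate φ at each world:
  u (successors {u, v, y, z}): φ is true.
  v (successors {w, x, y, z, t}): φ is true.
  w (successors {y}): φ is true.
  x (successors {w, x, y, z}): φ is true.
  y (successors {v, w, x, y, z}): φ is true.
  z (successors {v, x, z, t}): φ is true.
  t (successors {u, w, x, z}): φ is true.
For instance, at t:
  At t: Dia Dia s is true, Dia q is true, so Dia Dia s and Dia q is true.
    At t: Dia Dia s requires Dia s at some successor in {u, w, x, z}.
      Dia s holds at u, so Dia Dia s is true at t.
    At t: Dia q requires q at some successor in {u, w, x, z}.
      q holds at u, so Dia q is true at t.
Satisfying worlds: {u, v, w, x, y, z, t}

7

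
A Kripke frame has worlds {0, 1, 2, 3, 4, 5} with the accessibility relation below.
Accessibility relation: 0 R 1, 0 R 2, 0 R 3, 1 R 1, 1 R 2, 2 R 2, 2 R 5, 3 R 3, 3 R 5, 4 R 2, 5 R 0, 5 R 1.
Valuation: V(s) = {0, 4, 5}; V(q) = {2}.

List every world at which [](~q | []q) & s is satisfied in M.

Recall that []ψ holds at a world iff ψ holds at every accessible world, and <>ψ holds iff ψ holds at some accessible world.
Let φ = [](~q | []q) & s. Evaluate φ at each world:
  0 (successors {1, 2, 3}): φ is false.
  1 (successors {1, 2}): φ is false.
  2 (successors {2, 5}): φ is false.
  3 (successors {3, 5}): φ is false.
  4 (successors {2}): φ is false.
  5 (successors {0, 1}): φ is true.
For instance, at 1:
  At 1: [](~q | []q) is false, s is false, so [](~q | []q) & s is false.
    At 1: [](~q | []q) requires ~q | []q at every successor {1, 2}.
      ~q | []q fails at 2, so [](~q | []q) is false at 1.
Satisfying worlds: {5}

5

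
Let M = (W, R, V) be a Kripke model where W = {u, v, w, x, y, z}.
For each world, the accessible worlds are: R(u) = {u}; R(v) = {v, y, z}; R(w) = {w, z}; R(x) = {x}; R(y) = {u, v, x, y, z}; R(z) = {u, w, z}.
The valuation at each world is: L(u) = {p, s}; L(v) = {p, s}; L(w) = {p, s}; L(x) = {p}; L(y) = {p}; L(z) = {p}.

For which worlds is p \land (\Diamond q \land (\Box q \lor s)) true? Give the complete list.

Recall that \Box ψ holds at a world iff ψ holds at every accessible world, and \Diamond ψ holds iff ψ holds at some accessible world.
Let φ = p \land (\Diamond q \land (\Box q \lor s)). Evaluate φ at each world:
  u (successors {u}): φ is false.
  v (successors {v, y, z}): φ is false.
  w (successors {w, z}): φ is false.
  x (successors {x}): φ is false.
  y (successors {u, v, x, y, z}): φ is false.
  z (successors {u, w, z}): φ is false.
For instance, at y:
  At y: p is true, \Diamond q \land (\Box q \lor s) is false, so p \land (\Diamond q \land (\Box q \lor s)) is false.
    At y: \Diamond q is false, \Box q \lor s is false, so \Diamond q \land (\Box q \lor s) is false.
      At y: \Diamond q requires q at some successor in {u, v, x, y, z}.
        At u: q is false.
        At v: q is false.
        At x: q is false.
        At y: q is false.
        At z: q is false.
      So \Diamond q is false at y.
      At y: \Box q is false, s is false, so \Box q \lor s is false.
Satisfying worlds: none.

none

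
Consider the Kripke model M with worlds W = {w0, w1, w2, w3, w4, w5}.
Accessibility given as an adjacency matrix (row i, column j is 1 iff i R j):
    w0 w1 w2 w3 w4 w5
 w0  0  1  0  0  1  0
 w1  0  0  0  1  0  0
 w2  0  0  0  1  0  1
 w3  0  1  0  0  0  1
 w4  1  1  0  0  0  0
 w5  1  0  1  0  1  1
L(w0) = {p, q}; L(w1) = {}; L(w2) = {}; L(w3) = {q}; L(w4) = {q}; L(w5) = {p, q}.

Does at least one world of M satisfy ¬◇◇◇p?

Let φ = ¬◇◇◇p. Evaluate φ at each world:
  w0 (successors {w1, w4}): φ is false.
  w1 (successors {w3}): φ is false.
  w2 (successors {w3, w5}): φ is false.
  w3 (successors {w1, w5}): φ is false.
  w4 (successors {w0, w1}): φ is false.
  w5 (successors {w0, w2, w4, w5}): φ is false.
For instance, at w3:
  At w3: ◇◇◇p is true, so ¬◇◇◇p is false.
    At w3: ◇◇◇p requires ◇◇p at some successor in {w1, w5}.
      ◇◇p holds at w1, so ◇◇◇p is true at w3.

No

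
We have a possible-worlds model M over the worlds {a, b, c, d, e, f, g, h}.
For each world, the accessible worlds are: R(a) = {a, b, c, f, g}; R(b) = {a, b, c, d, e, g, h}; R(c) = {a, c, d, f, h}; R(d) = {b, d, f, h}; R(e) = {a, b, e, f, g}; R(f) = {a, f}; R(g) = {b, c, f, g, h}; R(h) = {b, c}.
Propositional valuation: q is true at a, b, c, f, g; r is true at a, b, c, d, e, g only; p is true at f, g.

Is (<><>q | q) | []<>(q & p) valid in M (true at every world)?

Yes

Let φ = (<><>q | q) | []<>(q & p). Evaluate φ at each world:
  a (successors {a, b, c, f, g}): φ is true.
  b (successors {a, b, c, d, e, g, h}): φ is true.
  c (successors {a, c, d, f, h}): φ is true.
  d (successors {b, d, f, h}): φ is true.
  e (successors {a, b, e, f, g}): φ is true.
  f (successors {a, f}): φ is true.
  g (successors {b, c, f, g, h}): φ is true.
  h (successors {b, c}): φ is true.
For instance, at e:
  At e: <><>q | q is true, []<>(q & p) is true, so (<><>q | q) | []<>(q & p) is true.
    At e: <><>q is true, q is false, so <><>q | q is true.
      At e: <><>q requires <>q at some successor in {a, b, e, f, g}.
        <>q holds at a, so <><>q is true at e.
    At e: []<>(q & p) requires <>(q & p) at every successor {a, b, e, f, g}.
      At a: <>(q & p) is true.
      At b: <>(q & p) is true.
      At e: <>(q & p) is true.
      At f: <>(q & p) is true.
      At g: <>(q & p) is true.
    So []<>(q & p) is true at e.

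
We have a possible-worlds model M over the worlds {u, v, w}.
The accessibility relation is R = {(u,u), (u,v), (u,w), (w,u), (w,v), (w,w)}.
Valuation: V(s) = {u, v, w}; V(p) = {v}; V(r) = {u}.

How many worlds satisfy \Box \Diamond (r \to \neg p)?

Let φ = \Box \Diamond (r \to \neg p). Evaluate φ at each world:
  u (successors {u, v, w}): φ is false.
  v (successors ∅): φ is true.
  w (successors {u, v, w}): φ is false.
For instance, at u:
  At u: \Box \Diamond (r \to \neg p) requires \Diamond (r \to \neg p) at every successor {u, v, w}.
    \Diamond (r \to \neg p) fails at v, so \Box \Diamond (r \to \neg p) is false at u.
      At v: no accessible worlds, so \Diamond (r \to \neg p) is false.
Satisfying worlds: {v}

1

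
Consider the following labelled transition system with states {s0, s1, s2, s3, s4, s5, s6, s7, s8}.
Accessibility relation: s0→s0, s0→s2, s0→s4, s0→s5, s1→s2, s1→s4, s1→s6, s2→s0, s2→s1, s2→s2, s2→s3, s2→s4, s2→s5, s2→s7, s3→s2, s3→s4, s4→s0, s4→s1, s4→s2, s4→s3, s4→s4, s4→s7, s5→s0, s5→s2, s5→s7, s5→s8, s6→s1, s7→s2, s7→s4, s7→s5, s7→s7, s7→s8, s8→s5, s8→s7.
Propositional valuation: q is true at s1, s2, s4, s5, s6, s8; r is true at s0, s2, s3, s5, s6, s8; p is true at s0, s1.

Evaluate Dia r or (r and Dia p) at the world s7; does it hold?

Yes

At s7: Dia r is true, r and Dia p is false, so Dia r or (r and Dia p) is true.
  At s7: Dia r requires r at some successor in {s2, s4, s5, s7, s8}.
    r holds at s2, so Dia r is true at s7.
  At s7: r is false, Dia p is false, so r and Dia p is false.
    At s7: Dia p requires p at some successor in {s2, s4, s5, s7, s8}.
      At s2: p is false.
      At s4: p is false.
      At s5: p is false.
      At s7: p is false.
      At s8: p is false.
    So Dia p is false at s7.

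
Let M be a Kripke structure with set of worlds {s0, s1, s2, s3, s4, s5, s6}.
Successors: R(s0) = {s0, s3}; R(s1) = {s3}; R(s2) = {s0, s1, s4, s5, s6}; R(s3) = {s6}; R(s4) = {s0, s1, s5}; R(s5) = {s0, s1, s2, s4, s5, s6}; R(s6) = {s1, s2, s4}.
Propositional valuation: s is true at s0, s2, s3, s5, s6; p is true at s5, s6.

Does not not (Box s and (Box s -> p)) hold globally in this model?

Let φ = not not (Box s and (Box s -> p)). Evaluate φ at each world:
  s0 (successors {s0, s3}): φ is false.
  s1 (successors {s3}): φ is false.
  s2 (successors {s0, s1, s4, s5, s6}): φ is false.
  s3 (successors {s6}): φ is false.
  s4 (successors {s0, s1, s5}): φ is false.
  s5 (successors {s0, s1, s2, s4, s5, s6}): φ is false.
  s6 (successors {s1, s2, s4}): φ is false.
Detail at s0 (counterexample):
  At s0: not (Box s and (Box s -> p)) is true, so not not (Box s and (Box s -> p)) is false.
    At s0: Box s and (Box s -> p) is false, so not (Box s and (Box s -> p)) is true.
      At s0: Box s is true, Box s -> p is false, so Box s and (Box s -> p) is false.

No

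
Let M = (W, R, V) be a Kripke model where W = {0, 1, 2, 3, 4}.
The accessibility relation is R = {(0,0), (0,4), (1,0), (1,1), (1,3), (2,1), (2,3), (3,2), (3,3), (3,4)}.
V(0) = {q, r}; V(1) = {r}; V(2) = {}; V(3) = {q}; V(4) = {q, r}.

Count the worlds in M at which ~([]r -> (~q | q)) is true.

0

Let φ = ~([]r -> (~q | q)). Evaluate φ at each world:
  0 (successors {0, 4}): φ is false.
  1 (successors {0, 1, 3}): φ is false.
  2 (successors {1, 3}): φ is false.
  3 (successors {2, 3, 4}): φ is false.
  4 (successors ∅): φ is false.
For instance, at 3:
  At 3: []r -> (~q | q) is true, so ~([]r -> (~q | q)) is false.
    At 3: []r is false, ~q | q is true, so []r -> (~q | q) is true.
      At 3: []r requires r at every successor {2, 3, 4}.
        r fails at 2, so []r is false at 3.
Satisfying worlds: none.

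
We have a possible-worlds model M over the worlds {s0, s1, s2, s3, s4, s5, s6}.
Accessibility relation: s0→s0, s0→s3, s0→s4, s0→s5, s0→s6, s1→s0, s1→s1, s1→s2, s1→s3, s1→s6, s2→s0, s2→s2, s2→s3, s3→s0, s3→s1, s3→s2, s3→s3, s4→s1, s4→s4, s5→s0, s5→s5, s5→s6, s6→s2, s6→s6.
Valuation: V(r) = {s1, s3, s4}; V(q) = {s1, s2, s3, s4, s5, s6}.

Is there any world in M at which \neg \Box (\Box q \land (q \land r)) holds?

Recall that \Box ψ holds at a world iff ψ holds at every accessible world, and \Diamond ψ holds iff ψ holds at some accessible world.
Let φ = \neg \Box (\Box q \land (q \land r)). Evaluate φ at each world:
  s0 (successors {s0, s3, s4, s5, s6}): φ is true.
  s1 (successors {s0, s1, s2, s3, s6}): φ is true.
  s2 (successors {s0, s2, s3}): φ is true.
  s3 (successors {s0, s1, s2, s3}): φ is true.
  s4 (successors {s1, s4}): φ is true.
  s5 (successors {s0, s5, s6}): φ is true.
  s6 (successors {s2, s6}): φ is true.
Detail at s0 (witness):
  At s0: \Box (\Box q \land (q \land r)) is false, so \neg \Box (\Box q \land (q \land r)) is true.
    At s0: \Box (\Box q \land (q \land r)) requires \Box q \land (q \land r) at every successor {s0, s3, s4, s5, s6}.
      \Box q \land (q \land r) fails at s0, so \Box (\Box q \land (q \land r)) is false at s0.

Yes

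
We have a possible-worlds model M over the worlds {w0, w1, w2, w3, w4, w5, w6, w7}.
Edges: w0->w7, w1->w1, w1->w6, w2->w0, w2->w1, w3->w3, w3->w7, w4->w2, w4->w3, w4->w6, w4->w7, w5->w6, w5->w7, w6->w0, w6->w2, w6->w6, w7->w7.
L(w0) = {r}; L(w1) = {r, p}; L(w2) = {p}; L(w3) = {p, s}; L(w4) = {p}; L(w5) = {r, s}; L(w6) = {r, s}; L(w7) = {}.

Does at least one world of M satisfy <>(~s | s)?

Let φ = <>(~s | s). Evaluate φ at each world:
  w0 (successors {w7}): φ is true.
  w1 (successors {w1, w6}): φ is true.
  w2 (successors {w0, w1}): φ is true.
  w3 (successors {w3, w7}): φ is true.
  w4 (successors {w2, w3, w6, w7}): φ is true.
  w5 (successors {w6, w7}): φ is true.
  w6 (successors {w0, w2, w6}): φ is true.
  w7 (successors {w7}): φ is true.
Detail at w0 (witness):
  At w0: <>(~s | s) requires ~s | s at some successor in {w7}.
    ~s | s holds at w7, so <>(~s | s) is true at w0.

Yes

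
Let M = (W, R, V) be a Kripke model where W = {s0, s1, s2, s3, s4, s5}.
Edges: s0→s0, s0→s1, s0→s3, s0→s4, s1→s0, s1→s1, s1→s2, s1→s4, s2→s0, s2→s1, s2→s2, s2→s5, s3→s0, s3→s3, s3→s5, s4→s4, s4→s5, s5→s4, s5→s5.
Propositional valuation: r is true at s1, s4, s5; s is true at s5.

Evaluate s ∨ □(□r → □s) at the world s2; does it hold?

No

At s2: s is false, □(□r → □s) is false, so s ∨ □(□r → □s) is false.
  At s2: □(□r → □s) requires □r → □s at every successor {s0, s1, s2, s5}.
    □r → □s fails at s5, so □(□r → □s) is false at s2.
      At s5: □r is true, □s is false, so □r → □s is false.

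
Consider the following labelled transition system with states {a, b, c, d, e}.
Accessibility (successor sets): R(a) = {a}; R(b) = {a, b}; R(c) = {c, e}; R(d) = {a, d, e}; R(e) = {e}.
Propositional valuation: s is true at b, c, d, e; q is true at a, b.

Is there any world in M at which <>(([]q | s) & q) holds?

Recall that []ψ holds at a world iff ψ holds at every accessible world, and <>ψ holds iff ψ holds at some accessible world.
Let φ = <>(([]q | s) & q). Evaluate φ at each world:
  a (successors {a}): φ is true.
  b (successors {a, b}): φ is true.
  c (successors {c, e}): φ is false.
  d (successors {a, d, e}): φ is true.
  e (successors {e}): φ is false.
Detail at a (witness):
  At a: <>(([]q | s) & q) requires ([]q | s) & q at some successor in {a}.
    ([]q | s) & q holds at a, so <>(([]q | s) & q) is true at a.
      At a: []q | s is true, q is true, so ([]q | s) & q is true.

Yes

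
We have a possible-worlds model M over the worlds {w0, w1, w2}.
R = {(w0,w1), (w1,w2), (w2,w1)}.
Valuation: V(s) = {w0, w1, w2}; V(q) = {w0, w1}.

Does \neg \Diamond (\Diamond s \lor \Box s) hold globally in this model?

No

Let φ = \neg \Diamond (\Diamond s \lor \Box s). Evaluate φ at each world:
  w0 (successors {w1}): φ is false.
  w1 (successors {w2}): φ is false.
  w2 (successors {w1}): φ is false.
Detail at w0 (counterexample):
  At w0: \Diamond (\Diamond s \lor \Box s) is true, so \neg \Diamond (\Diamond s \lor \Box s) is false.
    At w0: \Diamond (\Diamond s \lor \Box s) requires \Diamond s \lor \Box s at some successor in {w1}.
      \Diamond s \lor \Box s holds at w1, so \Diamond (\Diamond s \lor \Box s) is true at w0.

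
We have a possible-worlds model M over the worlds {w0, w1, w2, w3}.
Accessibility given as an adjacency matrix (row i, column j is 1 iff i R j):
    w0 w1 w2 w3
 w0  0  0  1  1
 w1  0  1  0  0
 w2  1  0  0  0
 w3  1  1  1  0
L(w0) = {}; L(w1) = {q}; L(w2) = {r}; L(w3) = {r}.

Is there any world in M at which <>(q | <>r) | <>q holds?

Yes

Let φ = <>(q | <>r) | <>q. Evaluate φ at each world:
  w0 (successors {w2, w3}): φ is true.
  w1 (successors {w1}): φ is true.
  w2 (successors {w0}): φ is true.
  w3 (successors {w0, w1, w2}): φ is true.
Detail at w0 (witness):
  At w0: <>(q | <>r) is true, <>q is false, so <>(q | <>r) | <>q is true.
    At w0: <>(q | <>r) requires q | <>r at some successor in {w2, w3}.
      q | <>r holds at w3, so <>(q | <>r) is true at w0.
    At w0: <>q requires q at some successor in {w2, w3}.
      At w2: q is false.
      At w3: q is false.
    So <>q is false at w0.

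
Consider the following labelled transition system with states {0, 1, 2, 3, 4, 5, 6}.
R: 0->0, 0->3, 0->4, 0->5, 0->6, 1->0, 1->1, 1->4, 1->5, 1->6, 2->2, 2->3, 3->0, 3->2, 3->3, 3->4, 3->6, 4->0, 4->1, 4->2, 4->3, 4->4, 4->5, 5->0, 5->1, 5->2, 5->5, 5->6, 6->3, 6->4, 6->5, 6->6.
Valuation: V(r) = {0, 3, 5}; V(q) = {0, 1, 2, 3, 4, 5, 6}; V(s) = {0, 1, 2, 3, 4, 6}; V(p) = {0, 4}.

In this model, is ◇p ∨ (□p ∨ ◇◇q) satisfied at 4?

Yes

Recall that □ψ holds at a world iff ψ holds at every accessible world, and ◇ψ holds iff ψ holds at some accessible world.
At 4: ◇p is true, □p ∨ ◇◇q is true, so ◇p ∨ (□p ∨ ◇◇q) is true.
  At 4: ◇p requires p at some successor in {0, 1, 2, 3, 4, 5}.
    p holds at 0, so ◇p is true at 4.
  At 4: □p is false, ◇◇q is true, so □p ∨ ◇◇q is true.
    At 4: □p requires p at every successor {0, 1, 2, 3, 4, 5}.
      p fails at 1, so □p is false at 4.
    At 4: ◇◇q requires ◇q at some successor in {0, 1, 2, 3, 4, 5}.
      ◇q holds at 0, so ◇◇q is true at 4.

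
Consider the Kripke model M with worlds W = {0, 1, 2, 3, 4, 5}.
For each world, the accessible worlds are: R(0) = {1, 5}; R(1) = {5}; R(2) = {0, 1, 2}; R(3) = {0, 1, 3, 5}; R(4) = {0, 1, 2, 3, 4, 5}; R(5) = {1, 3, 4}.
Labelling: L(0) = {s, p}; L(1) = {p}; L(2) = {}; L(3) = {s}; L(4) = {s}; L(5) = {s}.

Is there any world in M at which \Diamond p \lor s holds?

Recall that \Diamond ψ holds at a world iff ψ holds at some accessible world.
Let φ = \Diamond p \lor s. Evaluate φ at each world:
  0 (successors {1, 5}): φ is true.
  1 (successors {5}): φ is false.
  2 (successors {0, 1, 2}): φ is true.
  3 (successors {0, 1, 3, 5}): φ is true.
  4 (successors {0, 1, 2, 3, 4, 5}): φ is true.
  5 (successors {1, 3, 4}): φ is true.
Detail at 0 (witness):
  At 0: \Diamond p is true, s is true, so \Diamond p \lor s is true.
    At 0: \Diamond p requires p at some successor in {1, 5}.
      p holds at 1, so \Diamond p is true at 0.

Yes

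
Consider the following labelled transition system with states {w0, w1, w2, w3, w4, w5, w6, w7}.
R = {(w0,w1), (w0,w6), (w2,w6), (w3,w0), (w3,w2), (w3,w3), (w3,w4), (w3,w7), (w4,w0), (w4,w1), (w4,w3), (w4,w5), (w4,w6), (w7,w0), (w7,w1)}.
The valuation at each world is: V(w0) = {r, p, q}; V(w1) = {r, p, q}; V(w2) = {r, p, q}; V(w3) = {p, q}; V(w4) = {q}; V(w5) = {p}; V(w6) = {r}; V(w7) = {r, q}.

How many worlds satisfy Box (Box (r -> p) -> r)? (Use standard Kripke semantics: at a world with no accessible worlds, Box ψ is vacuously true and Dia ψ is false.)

7

Let φ = Box (Box (r -> p) -> r). Evaluate φ at each world:
  w0 (successors {w1, w6}): φ is true.
  w1 (successors ∅): φ is true.
  w2 (successors {w6}): φ is true.
  w3 (successors {w0, w2, w3, w4, w7}): φ is true.
  w4 (successors {w0, w1, w3, w5, w6}): φ is false.
  w5 (successors ∅): φ is true.
  w6 (successors ∅): φ is true.
  w7 (successors {w0, w1}): φ is true.
For instance, at w3:
  At w3: Box (Box (r -> p) -> r) requires Box (r -> p) -> r at every successor {w0, w2, w3, w4, w7}.
    At w0: Box (r -> p) -> r is true.
    At w2: Box (r -> p) -> r is true.
    At w3: Box (r -> p) -> r is true.
    At w4: Box (r -> p) -> r is true.
    At w7: Box (r -> p) -> r is true.
  So Box (Box (r -> p) -> r) is true at w3.
Satisfying worlds: {w0, w1, w2, w3, w5, w6, w7}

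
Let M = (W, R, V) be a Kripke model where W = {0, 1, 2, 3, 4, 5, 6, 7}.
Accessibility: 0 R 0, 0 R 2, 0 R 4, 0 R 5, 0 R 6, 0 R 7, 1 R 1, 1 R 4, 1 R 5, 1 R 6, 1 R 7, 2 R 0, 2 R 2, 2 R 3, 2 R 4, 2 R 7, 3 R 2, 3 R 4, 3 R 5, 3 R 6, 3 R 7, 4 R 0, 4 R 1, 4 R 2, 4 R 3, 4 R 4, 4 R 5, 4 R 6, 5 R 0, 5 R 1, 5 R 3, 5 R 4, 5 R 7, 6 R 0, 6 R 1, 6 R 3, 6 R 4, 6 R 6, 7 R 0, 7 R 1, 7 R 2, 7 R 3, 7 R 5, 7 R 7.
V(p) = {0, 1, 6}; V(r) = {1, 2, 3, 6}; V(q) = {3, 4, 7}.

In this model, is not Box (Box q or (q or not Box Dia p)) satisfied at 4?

At 4: Box (Box q or (q or not Box Dia p)) is false, so not Box (Box q or (q or not Box Dia p)) is true.
  At 4: Box (Box q or (q or not Box Dia p)) requires Box q or (q or not Box Dia p) at every successor {0, 1, 2, 3, 4, 5, 6}.
    Box q or (q or not Box Dia p) fails at 0, so Box (Box q or (q or not Box Dia p)) is false at 4.
      At 0: Box q is false, q or not Box Dia p is false, so Box q or (q or not Box Dia p) is false.

Yes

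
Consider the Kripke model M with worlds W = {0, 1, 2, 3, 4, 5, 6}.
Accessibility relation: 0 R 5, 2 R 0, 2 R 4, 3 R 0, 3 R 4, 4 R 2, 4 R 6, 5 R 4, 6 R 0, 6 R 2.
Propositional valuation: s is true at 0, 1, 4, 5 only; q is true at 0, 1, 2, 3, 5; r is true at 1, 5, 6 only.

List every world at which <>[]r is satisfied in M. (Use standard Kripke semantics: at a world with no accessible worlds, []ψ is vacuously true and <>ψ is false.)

2, 3, 6

Let φ = <>[]r. Evaluate φ at each world:
  0 (successors {5}): φ is false.
  1 (successors ∅): φ is false.
  2 (successors {0, 4}): φ is true.
  3 (successors {0, 4}): φ is true.
  4 (successors {2, 6}): φ is false.
  5 (successors {4}): φ is false.
  6 (successors {0, 2}): φ is true.
For instance, at 5:
  At 5: <>[]r requires []r at some successor in {4}.
    At 4: []r is false.
  So <>[]r is false at 5.
Satisfying worlds: {2, 3, 6}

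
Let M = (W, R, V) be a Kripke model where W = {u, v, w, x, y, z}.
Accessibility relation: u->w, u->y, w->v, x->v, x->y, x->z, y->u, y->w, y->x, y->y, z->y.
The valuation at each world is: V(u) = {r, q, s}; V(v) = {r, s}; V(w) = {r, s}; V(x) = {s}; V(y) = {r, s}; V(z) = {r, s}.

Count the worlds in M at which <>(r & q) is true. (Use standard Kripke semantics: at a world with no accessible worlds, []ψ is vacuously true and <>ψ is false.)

Recall that <>ψ holds at a world iff ψ holds at some accessible world.
Let φ = <>(r & q). Evaluate φ at each world:
  u (successors {w, y}): φ is false.
  v (successors ∅): φ is false.
  w (successors {v}): φ is false.
  x (successors {v, y, z}): φ is false.
  y (successors {u, w, x, y}): φ is true.
  z (successors {y}): φ is false.
For instance, at w:
  At w: <>(r & q) requires r & q at some successor in {v}.
    At v: r & q is false.
  So <>(r & q) is false at w.
Satisfying worlds: {y}

1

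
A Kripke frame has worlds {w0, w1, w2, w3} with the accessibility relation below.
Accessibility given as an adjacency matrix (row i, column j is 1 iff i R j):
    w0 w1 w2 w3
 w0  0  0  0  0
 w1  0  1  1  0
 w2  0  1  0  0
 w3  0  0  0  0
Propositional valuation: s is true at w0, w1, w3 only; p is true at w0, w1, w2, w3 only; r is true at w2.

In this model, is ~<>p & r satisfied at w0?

No

At w0: ~<>p is true, r is false, so ~<>p & r is false.
  At w0: <>p is false, so ~<>p is true.
    At w0: no accessible worlds, so <>p is false.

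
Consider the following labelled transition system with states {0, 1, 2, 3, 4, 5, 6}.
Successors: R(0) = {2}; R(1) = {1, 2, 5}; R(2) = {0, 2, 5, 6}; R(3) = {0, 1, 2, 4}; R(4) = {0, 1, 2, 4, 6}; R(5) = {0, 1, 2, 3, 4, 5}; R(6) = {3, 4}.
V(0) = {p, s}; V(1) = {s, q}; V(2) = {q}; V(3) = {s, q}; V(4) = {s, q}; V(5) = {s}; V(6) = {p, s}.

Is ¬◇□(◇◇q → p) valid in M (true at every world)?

Let φ = ¬◇□(◇◇q → p). Evaluate φ at each world:
  0 (successors {2}): φ is true.
  1 (successors {1, 2, 5}): φ is true.
  2 (successors {0, 2, 5, 6}): φ is true.
  3 (successors {0, 1, 2, 4}): φ is true.
  4 (successors {0, 1, 2, 4, 6}): φ is true.
  5 (successors {0, 1, 2, 3, 4, 5}): φ is true.
  6 (successors {3, 4}): φ is true.
For instance, at 0:
  At 0: ◇□(◇◇q → p) is false, so ¬◇□(◇◇q → p) is true.
    At 0: ◇□(◇◇q → p) requires □(◇◇q → p) at some successor in {2}.
      At 2: □(◇◇q → p) is false.
    So ◇□(◇◇q → p) is false at 0.

Yes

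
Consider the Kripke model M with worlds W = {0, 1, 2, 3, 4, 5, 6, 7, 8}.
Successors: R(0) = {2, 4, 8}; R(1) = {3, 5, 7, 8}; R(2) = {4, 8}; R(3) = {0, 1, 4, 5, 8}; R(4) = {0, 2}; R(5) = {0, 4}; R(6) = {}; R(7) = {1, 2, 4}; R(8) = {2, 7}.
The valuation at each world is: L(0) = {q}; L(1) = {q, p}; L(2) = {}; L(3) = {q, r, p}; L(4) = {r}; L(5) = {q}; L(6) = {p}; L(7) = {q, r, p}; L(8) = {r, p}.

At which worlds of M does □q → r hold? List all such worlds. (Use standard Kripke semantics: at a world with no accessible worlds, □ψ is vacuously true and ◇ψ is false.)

0, 1, 2, 3, 4, 5, 7, 8

Let φ = □q → r. Evaluate φ at each world:
  0 (successors {2, 4, 8}): φ is true.
  1 (successors {3, 5, 7, 8}): φ is true.
  2 (successors {4, 8}): φ is true.
  3 (successors {0, 1, 4, 5, 8}): φ is true.
  4 (successors {0, 2}): φ is true.
  5 (successors {0, 4}): φ is true.
  6 (successors ∅): φ is false.
  7 (successors {1, 2, 4}): φ is true.
  8 (successors {2, 7}): φ is true.
For instance, at 5:
  At 5: □q is false, r is false, so □q → r is true.
    At 5: □q requires q at every successor {0, 4}.
      q fails at 4, so □q is false at 5.
Satisfying worlds: {0, 1, 2, 3, 4, 5, 7, 8}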